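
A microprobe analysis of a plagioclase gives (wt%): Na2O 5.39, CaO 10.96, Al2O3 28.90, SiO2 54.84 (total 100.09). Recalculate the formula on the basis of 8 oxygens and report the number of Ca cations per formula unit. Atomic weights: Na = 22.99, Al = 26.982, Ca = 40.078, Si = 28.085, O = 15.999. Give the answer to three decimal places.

0.529 Ca apfu

5.39 wt% Na2O ÷ 61.979 g/mol = 0.08696 mol, giving 0.17392 Na and 0.08696 O.
10.96 wt% CaO ÷ 56.077 g/mol = 0.19545 mol, giving 0.19545 Ca and 0.19545 O.
28.90 wt% Al2O3 ÷ 101.961 g/mol = 0.28344 mol, giving 0.56688 Al and 0.85032 O.
54.84 wt% SiO2 ÷ 60.083 g/mol = 0.91274 mol, giving 0.91274 Si and 1.82548 O.
Oxygen sums to 2.95821; scaling by 8/2.95821 = 2.70434 puts the formula on 8 O.
Ca: 0.19545 × 2.70434 = 0.529 atoms per formula unit.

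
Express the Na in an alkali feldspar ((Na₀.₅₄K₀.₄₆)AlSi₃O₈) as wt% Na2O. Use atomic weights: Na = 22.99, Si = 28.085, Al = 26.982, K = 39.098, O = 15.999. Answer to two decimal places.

6.21 wt%

Formula mass = 269.629 g/mol.
0.54 Na → 0.2700 mol Na2O per formula unit; M(Na2O) = 61.979, so Na2O mass = 16.734 g.
16.734/269.629 × 100 = 6.21 wt%.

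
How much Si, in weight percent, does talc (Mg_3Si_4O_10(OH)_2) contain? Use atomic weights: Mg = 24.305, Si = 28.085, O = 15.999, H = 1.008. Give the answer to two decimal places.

M(Mg_3Si_4O_10(OH)_2) = 379.259 g/mol.
Si contributes 4 × 28.085 = 112.340 g per mole.
112.340/379.259 = 0.2962 → 29.62%.

29.62 weight percent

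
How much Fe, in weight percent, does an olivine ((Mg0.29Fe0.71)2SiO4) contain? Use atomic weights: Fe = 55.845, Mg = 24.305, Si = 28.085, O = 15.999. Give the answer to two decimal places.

42.75 weight percent

M((Mg0.29Fe0.71)2SiO4) = 185.478 g/mol.
Fe contributes 1.42 × 55.845 = 79.300 g per mole.
79.300/185.478 = 0.4275 → 42.75%.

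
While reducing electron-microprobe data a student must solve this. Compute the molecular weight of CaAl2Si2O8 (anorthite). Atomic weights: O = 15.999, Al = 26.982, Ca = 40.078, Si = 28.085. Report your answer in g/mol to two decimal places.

Ca: 1 × 40.078 = 40.0780
Al: 2 × 26.982 = 53.9640
Si: 2 × 28.085 = 56.1700
O: 8 × 15.999 = 127.9920
Summing the contributions gives the formula mass.

278.20 g/mol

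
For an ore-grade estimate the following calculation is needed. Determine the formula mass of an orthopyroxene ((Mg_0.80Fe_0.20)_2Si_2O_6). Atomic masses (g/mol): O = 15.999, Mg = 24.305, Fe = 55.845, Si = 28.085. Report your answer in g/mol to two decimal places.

213.39 g/mol

Mg: 1.60 × 24.305 = 38.8880
Fe: 0.40 × 55.845 = 22.3380
Si: 2 × 28.085 = 56.1700
O: 6 × 15.999 = 95.9940
Summing the contributions gives the formula mass.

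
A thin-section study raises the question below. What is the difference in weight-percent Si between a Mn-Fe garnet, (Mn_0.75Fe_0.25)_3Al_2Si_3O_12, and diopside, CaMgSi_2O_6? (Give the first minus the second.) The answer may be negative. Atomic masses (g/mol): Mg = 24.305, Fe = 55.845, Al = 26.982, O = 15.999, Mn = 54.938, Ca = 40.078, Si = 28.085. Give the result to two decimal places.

-8.94 percentage points

First mineral: 84.255 g Si in 495.701 g formula = 17.00 wt% Si.
Second mineral: 56.170 g Si in 216.547 g formula = 25.94 wt% Si.
17.00% − 25.94% gives a difference of -8.94 percentage points.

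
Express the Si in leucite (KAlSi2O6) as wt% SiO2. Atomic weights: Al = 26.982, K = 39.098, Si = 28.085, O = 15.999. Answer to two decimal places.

55.06 wt%

Molar mass of KAlSi2O6 = 1×39.098 + 1×26.982 + 2×28.085 + 6×15.999 = 218.244 g/mol.
Each formula unit contains 2 Si, equivalent to 2/1 = 2.0000 mol SiO2.
M(SiO2) = 1×28.085 + 2×15.999 = 60.083 g/mol.
Mass of SiO2 per formula unit = 2.0000 × 60.083 = 120.166 g.
SiO2 wt% = 120.166 / 218.244 × 100 = 55.06%.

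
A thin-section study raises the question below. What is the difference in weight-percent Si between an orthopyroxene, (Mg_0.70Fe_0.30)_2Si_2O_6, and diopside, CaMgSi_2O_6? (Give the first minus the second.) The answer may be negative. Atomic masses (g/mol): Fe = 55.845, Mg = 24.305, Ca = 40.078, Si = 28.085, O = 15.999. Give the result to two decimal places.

-0.37 percentage points

First mineral: 56.170 g Si in 219.698 g formula = 25.57 wt% Si.
Second mineral: 56.170 g Si in 216.547 g formula = 25.94 wt% Si.
25.57% − 25.94% gives a difference of -0.37 percentage points.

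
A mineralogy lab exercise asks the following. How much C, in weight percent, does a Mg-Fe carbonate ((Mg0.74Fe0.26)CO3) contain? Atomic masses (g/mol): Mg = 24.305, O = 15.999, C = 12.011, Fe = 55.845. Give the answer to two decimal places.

12.98 weight percent

Formula mass = 0.74×24.305 + 0.26×55.845 + 1×12.011 + 3×15.999 = 92.513 g/mol, of which 12.011 g is C.
So C makes up 12.011/92.513 = 0.1298 of the mass, i.e. 12.98%.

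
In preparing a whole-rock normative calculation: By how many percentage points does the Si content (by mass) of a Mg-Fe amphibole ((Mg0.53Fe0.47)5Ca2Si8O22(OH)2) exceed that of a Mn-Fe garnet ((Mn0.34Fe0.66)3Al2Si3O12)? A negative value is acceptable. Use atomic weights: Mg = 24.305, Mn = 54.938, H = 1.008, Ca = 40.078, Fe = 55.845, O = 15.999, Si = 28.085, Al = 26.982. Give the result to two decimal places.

M((Mg0.53Fe0.47)5Ca2Si8O22(OH)2) = 886.472 g/mol, so wt% Si = 224.680/886.472 × 100 = 25.35%.
M((Mn0.34Fe0.66)3Al2Si3O12) = 496.817 g/mol, so wt% Si = 84.255/496.817 × 100 = 16.96%.
25.35 − 16.96 = 8.39 pp.

8.39 percentage points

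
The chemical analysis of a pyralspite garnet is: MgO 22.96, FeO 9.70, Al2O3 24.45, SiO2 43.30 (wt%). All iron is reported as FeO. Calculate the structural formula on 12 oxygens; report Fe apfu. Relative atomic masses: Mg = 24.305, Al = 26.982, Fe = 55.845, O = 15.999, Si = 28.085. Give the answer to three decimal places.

22.96 wt% MgO ÷ 40.304 g/mol = 0.56967 mol, giving 0.56967 Mg and 0.56967 O.
9.70 wt% FeO ÷ 71.844 g/mol = 0.13501 mol, giving 0.13501 Fe and 0.13501 O.
24.45 wt% Al2O3 ÷ 101.961 g/mol = 0.23980 mol, giving 0.47960 Al and 0.71940 O.
43.30 wt% SiO2 ÷ 60.083 g/mol = 0.72067 mol, giving 0.72067 Si and 1.44134 O.
Oxygen sums to 2.86542; scaling by 12/2.86542 = 4.18787 puts the formula on 12 O.
Fe: 0.13501 × 4.18787 = 0.565 atoms per formula unit.

0.565 Fe apfu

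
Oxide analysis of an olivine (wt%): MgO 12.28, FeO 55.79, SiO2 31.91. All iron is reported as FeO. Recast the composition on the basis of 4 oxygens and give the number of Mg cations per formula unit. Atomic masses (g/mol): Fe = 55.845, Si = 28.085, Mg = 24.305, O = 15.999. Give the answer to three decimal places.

0.569 Mg apfu

12.28 wt% MgO ÷ 40.304 g/mol = 0.30468 mol, giving 0.30468 Mg and 0.30468 O.
55.79 wt% FeO ÷ 71.844 g/mol = 0.77654 mol, giving 0.77654 Fe and 0.77654 O.
31.91 wt% SiO2 ÷ 60.083 g/mol = 0.53110 mol, giving 0.53110 Si and 1.06220 O.
Oxygen sums to 2.14342; scaling by 4/2.14342 = 1.86618 puts the formula on 4 O.
Mg: 0.30468 × 1.86618 = 0.569 atoms per formula unit.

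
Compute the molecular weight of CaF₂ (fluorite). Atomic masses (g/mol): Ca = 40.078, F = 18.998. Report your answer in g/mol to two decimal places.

78.07 g/mol

Ca: 1 × 40.078 = 40.0780
F: 2 × 18.998 = 37.9960
Summing the contributions gives the formula mass.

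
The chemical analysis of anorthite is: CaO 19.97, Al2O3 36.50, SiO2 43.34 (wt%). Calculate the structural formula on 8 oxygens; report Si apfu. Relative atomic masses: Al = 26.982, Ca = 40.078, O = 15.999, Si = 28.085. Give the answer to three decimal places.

2.009 Si apfu

CaO: 19.97/56.077 = 0.35612 mol → 0.35612 mol Ca, 0.35612 mol O.
Al2O3: 36.50/101.961 = 0.35798 mol → 0.71596 mol Al, 1.07394 mol O.
SiO2: 43.34/60.083 = 0.72134 mol → 0.72134 mol Si, 1.44268 mol O.
Total oxygen = 2.87274 mol. Normalization factor = 8/2.87274 = 2.78480.
Si per 8 O = 0.72134 × 2.78480 = 2.009.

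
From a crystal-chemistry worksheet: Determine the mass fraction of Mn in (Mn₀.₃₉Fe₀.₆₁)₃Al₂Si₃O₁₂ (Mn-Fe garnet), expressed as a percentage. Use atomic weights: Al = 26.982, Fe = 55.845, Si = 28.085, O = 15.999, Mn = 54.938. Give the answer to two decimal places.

12.94 wt%

Formula mass = 1.17×54.938 + 1.83×55.845 + 2×26.982 + 3×28.085 + 12×15.999 = 496.681 g/mol, of which 64.277 g is Mn.
So Mn makes up 64.277/496.681 = 0.1294 of the mass, i.e. 12.94%.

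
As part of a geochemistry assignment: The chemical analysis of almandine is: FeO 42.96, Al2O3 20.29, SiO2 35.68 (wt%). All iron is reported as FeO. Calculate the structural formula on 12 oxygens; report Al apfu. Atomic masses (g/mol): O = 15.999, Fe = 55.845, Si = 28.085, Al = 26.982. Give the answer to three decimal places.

2.004 Al apfu

FeO: 42.96/71.844 = 0.59796 mol → 0.59796 mol Fe, 0.59796 mol O.
Al2O3: 20.29/101.961 = 0.19900 mol → 0.39800 mol Al, 0.59700 mol O.
SiO2: 35.68/60.083 = 0.59385 mol → 0.59385 mol Si, 1.18770 mol O.
Total oxygen = 2.38266 mol. Normalization factor = 12/2.38266 = 5.03639.
Al per 12 O = 0.39800 × 5.03639 = 2.004.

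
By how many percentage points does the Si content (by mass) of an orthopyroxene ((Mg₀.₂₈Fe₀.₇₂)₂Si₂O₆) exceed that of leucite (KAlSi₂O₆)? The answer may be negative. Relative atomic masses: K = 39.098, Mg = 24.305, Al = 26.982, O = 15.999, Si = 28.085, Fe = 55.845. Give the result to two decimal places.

M((Mg₀.₂₈Fe₀.₇₂)₂Si₂O₆) = 246.192 g/mol, so wt% Si = 56.170/246.192 × 100 = 22.82%.
M(KAlSi₂O₆) = 218.244 g/mol, so wt% Si = 56.170/218.244 × 100 = 25.74%.
22.82 − 25.74 = -2.92 pp.

-2.92 percentage points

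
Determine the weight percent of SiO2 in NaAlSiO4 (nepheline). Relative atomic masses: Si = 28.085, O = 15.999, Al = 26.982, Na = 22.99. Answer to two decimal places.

42.30 wt%

Formula mass = 142.053 g/mol.
1 Si → 1.0000 mol SiO2 per formula unit; M(SiO2) = 60.083, so SiO2 mass = 60.083 g.
60.083/142.053 × 100 = 42.30 wt%.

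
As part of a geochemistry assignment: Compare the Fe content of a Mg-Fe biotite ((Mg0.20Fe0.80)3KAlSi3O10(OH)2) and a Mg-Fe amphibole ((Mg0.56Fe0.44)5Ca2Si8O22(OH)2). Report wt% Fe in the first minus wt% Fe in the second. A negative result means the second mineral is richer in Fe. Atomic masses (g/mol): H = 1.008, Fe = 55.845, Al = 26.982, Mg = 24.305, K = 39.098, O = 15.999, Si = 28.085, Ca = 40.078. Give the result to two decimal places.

Fe in (Mg0.20Fe0.80)3KAlSi3O10(OH)2: molar mass 492.950 g/mol; 2.40×55.845 = 134.028 g → 27.19 wt%.
Fe in (Mg0.56Fe0.44)5Ca2Si8O22(OH)2: molar mass 881.741 g/mol; 2.20×55.845 = 122.859 g → 13.93 wt%.
Difference = 27.19 − 13.93 = 13.26 percentage points.

13.26 percentage points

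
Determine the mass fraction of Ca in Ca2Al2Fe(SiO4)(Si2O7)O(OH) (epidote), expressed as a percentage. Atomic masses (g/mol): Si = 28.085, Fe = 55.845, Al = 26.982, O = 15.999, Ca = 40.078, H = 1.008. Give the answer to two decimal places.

16.59 weight percent

Formula mass = 2*40.078 + 2*26.982 + 1*55.845 + 3*28.085 + 13*15.999 + 1*1.008 = 483.215 g/mol, of which 80.156 g is Ca.
So Ca makes up 80.156/483.215 = 0.1659 of the mass, i.e. 16.59%.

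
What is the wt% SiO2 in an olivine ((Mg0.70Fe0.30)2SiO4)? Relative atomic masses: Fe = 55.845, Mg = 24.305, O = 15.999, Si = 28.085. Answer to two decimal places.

37.64 wt%

Formula mass = 159.615 g/mol.
1 Si → 1.0000 mol SiO2 per formula unit; M(SiO2) = 60.083, so SiO2 mass = 60.083 g.
60.083/159.615 × 100 = 37.64 wt%.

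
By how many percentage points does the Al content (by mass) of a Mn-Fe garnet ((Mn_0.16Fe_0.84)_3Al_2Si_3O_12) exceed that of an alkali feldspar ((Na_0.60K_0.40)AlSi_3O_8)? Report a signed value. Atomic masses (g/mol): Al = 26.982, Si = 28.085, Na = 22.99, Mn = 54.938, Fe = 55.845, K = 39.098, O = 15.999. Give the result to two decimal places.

0.81 percentage points

First mineral: 53.964 g Al in 497.307 g formula = 10.85 wt% Al.
Second mineral: 26.982 g Al in 268.662 g formula = 10.04 wt% Al.
10.85% − 10.04% gives a difference of 0.81 percentage points.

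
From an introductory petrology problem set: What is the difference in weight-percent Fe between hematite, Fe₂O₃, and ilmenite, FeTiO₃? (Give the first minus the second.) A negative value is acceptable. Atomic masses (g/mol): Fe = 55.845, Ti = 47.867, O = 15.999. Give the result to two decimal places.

33.13 percentage points

First mineral: 111.690 g Fe in 159.687 g formula = 69.94 wt% Fe.
Second mineral: 55.845 g Fe in 151.709 g formula = 36.81 wt% Fe.
69.94% − 36.81% gives a difference of 33.13 percentage points.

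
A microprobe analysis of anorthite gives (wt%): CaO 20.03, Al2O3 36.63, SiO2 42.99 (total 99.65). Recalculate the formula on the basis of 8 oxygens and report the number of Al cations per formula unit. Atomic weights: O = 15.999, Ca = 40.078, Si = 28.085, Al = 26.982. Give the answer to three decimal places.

2.006 Al apfu

20.03 wt% CaO ÷ 56.077 g/mol = 0.35719 mol, giving 0.35719 Ca and 0.35719 O.
36.63 wt% Al2O3 ÷ 101.961 g/mol = 0.35926 mol, giving 0.71852 Al and 1.07778 O.
42.99 wt% SiO2 ÷ 60.083 g/mol = 0.71551 mol, giving 0.71551 Si and 1.43102 O.
Oxygen sums to 2.86599; scaling by 8/2.86599 = 2.79136 puts the formula on 8 O.
Al: 0.71852 × 2.79136 = 2.006 atoms per formula unit.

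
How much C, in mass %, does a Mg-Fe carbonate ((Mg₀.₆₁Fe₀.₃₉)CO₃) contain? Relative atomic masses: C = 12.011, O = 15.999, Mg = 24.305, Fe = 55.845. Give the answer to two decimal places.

Molar mass of (Mg₀.₆₁Fe₀.₃₉)CO₃: 0.61*24.305 + 0.39*55.845 + 1*12.011 + 3*15.999 = 96.614 g/mol.
Mass of C per formula unit: 1 × 12.011 = 12.011 g.
Weight fraction C = 12.011 / 96.614 = 0.1243.

12.43 mass %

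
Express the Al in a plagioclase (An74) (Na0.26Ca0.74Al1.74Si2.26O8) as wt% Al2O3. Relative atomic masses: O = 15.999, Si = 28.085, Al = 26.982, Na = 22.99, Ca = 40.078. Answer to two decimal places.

Formula mass = 274.048 g/mol.
1.74 Al → 0.8700 mol Al2O3 per formula unit; M(Al2O3) = 101.961, so Al2O3 mass = 88.706 g.
88.706/274.048 × 100 = 32.37 wt%.

32.37 wt%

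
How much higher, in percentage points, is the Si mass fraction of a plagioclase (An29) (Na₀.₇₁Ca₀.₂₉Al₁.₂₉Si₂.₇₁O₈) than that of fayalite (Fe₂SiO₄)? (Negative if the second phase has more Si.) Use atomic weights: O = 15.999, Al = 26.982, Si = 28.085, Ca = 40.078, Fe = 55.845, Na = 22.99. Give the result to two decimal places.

14.74 percentage points

First mineral: 76.110 g Si in 266.855 g formula = 28.52 wt% Si.
Second mineral: 28.085 g Si in 203.771 g formula = 13.78 wt% Si.
28.52% − 13.78% gives a difference of 14.74 percentage points.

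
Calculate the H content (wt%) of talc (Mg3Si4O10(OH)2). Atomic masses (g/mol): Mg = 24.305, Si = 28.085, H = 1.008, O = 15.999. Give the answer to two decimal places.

0.53 wt%

Molar mass of Mg3Si4O10(OH)2: 3×24.305 + 4×28.085 + 12×15.999 + 2×1.008 = 379.259 g/mol.
Mass of H per formula unit: 2 × 1.008 = 2.016 g.
Weight fraction H = 2.016 / 379.259 = 0.0053.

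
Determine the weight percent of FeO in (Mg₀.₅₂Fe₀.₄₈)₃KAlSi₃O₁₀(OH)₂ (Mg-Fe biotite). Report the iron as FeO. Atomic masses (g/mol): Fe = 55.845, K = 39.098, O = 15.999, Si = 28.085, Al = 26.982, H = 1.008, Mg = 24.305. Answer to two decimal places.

Molar mass of (Mg₀.₅₂Fe₀.₄₈)₃KAlSi₃O₁₀(OH)₂ = 1.56*24.305 + 1.44*55.845 + 1*39.098 + 1*26.982 + 3*28.085 + 12*15.999 + 2*1.008 = 462.672 g/mol.
Each formula unit contains 1.44 Fe, equivalent to 1.44/1 = 1.4400 mol FeO.
M(FeO) = 1×55.845 + 1×15.999 = 71.844 g/mol.
Mass of FeO per formula unit = 1.4400 × 71.844 = 103.455 g.
FeO wt% = 103.455 / 462.672 × 100 = 22.36%.

22.36 wt%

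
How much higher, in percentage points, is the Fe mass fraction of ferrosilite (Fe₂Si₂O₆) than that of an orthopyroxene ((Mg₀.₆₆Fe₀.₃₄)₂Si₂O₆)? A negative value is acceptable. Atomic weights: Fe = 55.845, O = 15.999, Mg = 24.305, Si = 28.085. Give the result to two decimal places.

25.24 percentage points

M(Fe₂Si₂O₆) = 263.854 g/mol, so wt% Fe = 111.690/263.854 × 100 = 42.33%.
M((Mg₀.₆₆Fe₀.₃₄)₂Si₂O₆) = 222.221 g/mol, so wt% Fe = 37.975/222.221 × 100 = 17.09%.
42.33 − 17.09 = 25.24 pp.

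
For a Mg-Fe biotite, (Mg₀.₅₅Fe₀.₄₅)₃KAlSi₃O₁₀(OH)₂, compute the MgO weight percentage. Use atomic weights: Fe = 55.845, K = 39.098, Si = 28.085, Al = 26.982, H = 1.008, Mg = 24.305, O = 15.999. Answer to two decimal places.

14.46 wt%

M((Mg₀.₅₅Fe₀.₄₅)₃KAlSi₃O₁₀(OH)₂) = 459.833 g/mol; M(MgO) = 40.304 g/mol.
Moles MgO per formula unit = 1.65 Mg ÷ 1 = 1.6500.
MgO fraction = (1.6500 × 40.304) / 459.833 = 66.502/459.833 = 0.1446.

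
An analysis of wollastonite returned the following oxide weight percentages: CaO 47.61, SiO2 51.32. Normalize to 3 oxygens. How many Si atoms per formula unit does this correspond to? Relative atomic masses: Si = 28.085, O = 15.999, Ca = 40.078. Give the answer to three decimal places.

1.002 Si apfu

CaO: 47.61/56.077 = 0.84901 mol → 0.84901 mol Ca, 0.84901 mol O.
SiO2: 51.32/60.083 = 0.85415 mol → 0.85415 mol Si, 1.70830 mol O.
Total oxygen = 2.55731 mol. Normalization factor = 3/2.55731 = 1.17311.
Si per 3 O = 0.85415 × 1.17311 = 1.002.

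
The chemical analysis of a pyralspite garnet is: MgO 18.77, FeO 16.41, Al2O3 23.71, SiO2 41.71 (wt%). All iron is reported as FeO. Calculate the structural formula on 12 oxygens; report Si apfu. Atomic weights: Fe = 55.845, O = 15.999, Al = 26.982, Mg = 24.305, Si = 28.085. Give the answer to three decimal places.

MgO (M=40.304): mol = 0.46571; Mg = 0.46571, O = 0.46571.
FeO (M=71.844): mol = 0.22841; Fe = 0.22841, O = 0.22841.
Al2O3 (M=101.961): mol = 0.23254; Al = 0.46508, O = 0.69762.
SiO2 (M=60.083): mol = 0.69421; Si = 0.69421, O = 1.38842.
ΣO = 2.78016; factor = 12/ΣO = 4.31630.
Si apfu = 0.69421 × 4.31630 = 2.996.

2.996 Si apfu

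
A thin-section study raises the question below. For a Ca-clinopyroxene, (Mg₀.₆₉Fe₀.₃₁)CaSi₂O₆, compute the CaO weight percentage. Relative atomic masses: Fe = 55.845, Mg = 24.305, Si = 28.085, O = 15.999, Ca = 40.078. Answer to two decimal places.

24.78 wt%

Molar mass of (Mg₀.₆₉Fe₀.₃₁)CaSi₂O₆ = 0.69×24.305 + 0.31×55.845 + 1×40.078 + 2×28.085 + 6×15.999 = 226.324 g/mol.
Each formula unit contains 1 Ca, equivalent to 1/1 = 1.0000 mol CaO.
M(CaO) = 1×40.078 + 1×15.999 = 56.077 g/mol.
Mass of CaO per formula unit = 1.0000 × 56.077 = 56.077 g.
CaO wt% = 56.077 / 226.324 × 100 = 24.78%.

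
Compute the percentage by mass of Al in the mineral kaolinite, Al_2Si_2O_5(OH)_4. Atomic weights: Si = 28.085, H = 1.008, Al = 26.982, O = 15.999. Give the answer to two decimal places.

Molar mass of Al_2Si_2O_5(OH)_4: 2×26.982 + 2×28.085 + 9×15.999 + 4×1.008 = 258.157 g/mol.
Mass of Al per formula unit: 2 × 26.982 = 53.964 g.
Weight fraction Al = 53.964 / 258.157 = 0.2090.

20.90 weight percent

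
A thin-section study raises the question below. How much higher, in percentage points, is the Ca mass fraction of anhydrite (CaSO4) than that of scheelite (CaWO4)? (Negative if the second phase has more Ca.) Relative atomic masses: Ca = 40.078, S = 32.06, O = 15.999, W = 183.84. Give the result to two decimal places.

M(CaSO4) = 136.134 g/mol, so wt% Ca = 40.078/136.134 × 100 = 29.44%.
M(CaWO4) = 287.914 g/mol, so wt% Ca = 40.078/287.914 × 100 = 13.92%.
29.44 − 13.92 = 15.52 pp.

15.52 percentage points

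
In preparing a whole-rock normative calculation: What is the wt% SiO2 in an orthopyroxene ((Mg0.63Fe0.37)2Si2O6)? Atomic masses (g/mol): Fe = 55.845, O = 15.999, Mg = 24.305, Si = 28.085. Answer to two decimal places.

53.62 wt%

Molar mass of (Mg0.63Fe0.37)2Si2O6 = 1.26·24.305 + 0.74·55.845 + 2·28.085 + 6·15.999 = 224.114 g/mol.
Each formula unit contains 2 Si, equivalent to 2/1 = 2.0000 mol SiO2.
M(SiO2) = 1×28.085 + 2×15.999 = 60.083 g/mol.
Mass of SiO2 per formula unit = 2.0000 × 60.083 = 120.166 g.
SiO2 wt% = 120.166 / 224.114 × 100 = 53.62%.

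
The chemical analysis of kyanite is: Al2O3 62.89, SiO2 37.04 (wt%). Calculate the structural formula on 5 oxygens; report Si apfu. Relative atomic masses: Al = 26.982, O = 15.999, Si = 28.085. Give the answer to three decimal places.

1.000 Si apfu

62.89 wt% Al2O3 ÷ 101.961 g/mol = 0.61680 mol, giving 1.23360 Al and 1.85040 O.
37.04 wt% SiO2 ÷ 60.083 g/mol = 0.61648 mol, giving 0.61648 Si and 1.23296 O.
Oxygen sums to 3.08336; scaling by 5/3.08336 = 1.62161 puts the formula on 5 O.
Si: 0.61648 × 1.62161 = 1.000 atoms per formula unit.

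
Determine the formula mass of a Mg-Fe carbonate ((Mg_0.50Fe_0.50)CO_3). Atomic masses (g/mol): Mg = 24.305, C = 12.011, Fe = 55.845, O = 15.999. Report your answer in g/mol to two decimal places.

100.08 g/mol

M = 0.50(24.305) + 0.50(55.845) + 1(12.011) + 3(15.999)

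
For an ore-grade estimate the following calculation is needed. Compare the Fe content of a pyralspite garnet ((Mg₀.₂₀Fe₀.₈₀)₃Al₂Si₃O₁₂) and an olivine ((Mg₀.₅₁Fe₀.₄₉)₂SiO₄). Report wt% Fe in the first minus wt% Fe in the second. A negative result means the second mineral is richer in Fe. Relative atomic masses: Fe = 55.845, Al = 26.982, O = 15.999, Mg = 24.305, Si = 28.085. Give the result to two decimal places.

-3.90 percentage points

Fe in (Mg₀.₂₀Fe₀.₈₀)₃Al₂Si₃O₁₂: molar mass 478.818 g/mol; 2.40×55.845 = 134.028 g → 27.99 wt%.
Fe in (Mg₀.₅₁Fe₀.₄₉)₂SiO₄: molar mass 171.600 g/mol; 0.98×55.845 = 54.728 g → 31.89 wt%.
Difference = 27.99 − 31.89 = -3.90 percentage points.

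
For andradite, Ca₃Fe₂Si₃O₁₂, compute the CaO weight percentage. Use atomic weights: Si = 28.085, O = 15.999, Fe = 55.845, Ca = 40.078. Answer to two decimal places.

M(Ca₃Fe₂Si₃O₁₂) = 508.167 g/mol; M(CaO) = 56.077 g/mol.
Moles CaO per formula unit = 3 Ca ÷ 1 = 3.0000.
CaO fraction = (3.0000 × 56.077) / 508.167 = 168.231/508.167 = 0.3311.

33.11 wt%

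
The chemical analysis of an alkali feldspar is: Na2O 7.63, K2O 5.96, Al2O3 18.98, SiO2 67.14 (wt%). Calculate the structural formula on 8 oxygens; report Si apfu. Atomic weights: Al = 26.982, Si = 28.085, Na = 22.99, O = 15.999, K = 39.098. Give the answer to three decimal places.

Na2O (M=61.979): mol = 0.12311; Na = 0.24622, O = 0.12311.
K2O (M=94.195): mol = 0.06327; K = 0.12654, O = 0.06327.
Al2O3 (M=101.961): mol = 0.18615; Al = 0.37230, O = 0.55845.
SiO2 (M=60.083): mol = 1.11745; Si = 1.11745, O = 2.23490.
ΣO = 2.97973; factor = 8/ΣO = 2.68481.
Si apfu = 1.11745 × 2.68481 = 3.000.

3.000 Si apfu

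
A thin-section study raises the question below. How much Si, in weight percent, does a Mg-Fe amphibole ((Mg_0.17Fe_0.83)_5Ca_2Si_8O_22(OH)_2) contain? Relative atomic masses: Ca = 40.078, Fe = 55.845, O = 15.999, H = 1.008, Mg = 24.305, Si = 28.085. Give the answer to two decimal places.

Formula mass = 0.85×24.305 + 4.15×55.845 + 2×40.078 + 8×28.085 + 24×15.999 + 2×1.008 = 943.244 g/mol, of which 224.680 g is Si.
So Si makes up 224.680/943.244 = 0.2382 of the mass, i.e. 23.82%.

23.82 weight percent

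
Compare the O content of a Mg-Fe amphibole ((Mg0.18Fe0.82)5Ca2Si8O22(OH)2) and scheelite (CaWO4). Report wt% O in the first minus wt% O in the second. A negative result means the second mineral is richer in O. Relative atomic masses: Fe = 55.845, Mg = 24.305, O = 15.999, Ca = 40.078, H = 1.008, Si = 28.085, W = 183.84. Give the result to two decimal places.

First mineral: 383.976 g O in 941.667 g formula = 40.78 wt% O.
Second mineral: 63.996 g O in 287.914 g formula = 22.23 wt% O.
40.78% − 22.23% gives a difference of 18.55 percentage points.

18.55 percentage points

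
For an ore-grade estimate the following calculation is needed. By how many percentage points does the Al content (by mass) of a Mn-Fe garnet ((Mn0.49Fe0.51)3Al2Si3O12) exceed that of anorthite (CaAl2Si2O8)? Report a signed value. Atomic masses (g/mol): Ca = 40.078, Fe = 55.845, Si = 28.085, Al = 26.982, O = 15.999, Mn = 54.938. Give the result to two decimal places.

-8.53 percentage points

Al in (Mn0.49Fe0.51)3Al2Si3O12: molar mass 496.409 g/mol; 2×26.982 = 53.964 g → 10.87 wt%.
Al in CaAl2Si2O8: molar mass 278.204 g/mol; 2×26.982 = 53.964 g → 19.40 wt%.
Difference = 10.87 − 19.40 = -8.53 percentage points.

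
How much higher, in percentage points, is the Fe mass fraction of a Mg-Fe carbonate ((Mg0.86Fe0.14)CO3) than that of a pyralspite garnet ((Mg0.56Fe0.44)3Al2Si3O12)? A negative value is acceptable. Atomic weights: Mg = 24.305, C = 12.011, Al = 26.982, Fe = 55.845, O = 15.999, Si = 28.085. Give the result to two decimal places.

-7.76 percentage points

Fe in (Mg0.86Fe0.14)CO3: molar mass 88.729 g/mol; 0.14×55.845 = 7.818 g → 8.81 wt%.
Fe in (Mg0.56Fe0.44)3Al2Si3O12: molar mass 444.755 g/mol; 1.32×55.845 = 73.715 g → 16.57 wt%.
Difference = 8.81 − 16.57 = -7.76 percentage points.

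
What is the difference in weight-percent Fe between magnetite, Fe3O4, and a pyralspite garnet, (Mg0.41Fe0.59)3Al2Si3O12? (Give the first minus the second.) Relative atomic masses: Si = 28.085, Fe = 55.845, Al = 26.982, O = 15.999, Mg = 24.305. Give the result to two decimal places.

M(Fe3O4) = 231.531 g/mol, so wt% Fe = 167.535/231.531 × 100 = 72.36%.
M((Mg0.41Fe0.59)3Al2Si3O12) = 458.948 g/mol, so wt% Fe = 98.846/458.948 × 100 = 21.54%.
72.36 − 21.54 = 50.82 pp.

50.82 percentage points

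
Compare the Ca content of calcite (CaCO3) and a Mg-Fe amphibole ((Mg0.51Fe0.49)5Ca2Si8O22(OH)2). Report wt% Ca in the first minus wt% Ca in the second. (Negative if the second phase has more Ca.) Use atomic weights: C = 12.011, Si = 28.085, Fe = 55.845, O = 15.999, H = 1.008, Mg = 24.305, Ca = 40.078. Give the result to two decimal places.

M(CaCO3) = 100.086 g/mol, so wt% Ca = 40.078/100.086 × 100 = 40.04%.
M((Mg0.51Fe0.49)5Ca2Si8O22(OH)2) = 889.626 g/mol, so wt% Ca = 80.156/889.626 × 100 = 9.01%.
40.04 − 9.01 = 31.03 pp.

31.03 percentage points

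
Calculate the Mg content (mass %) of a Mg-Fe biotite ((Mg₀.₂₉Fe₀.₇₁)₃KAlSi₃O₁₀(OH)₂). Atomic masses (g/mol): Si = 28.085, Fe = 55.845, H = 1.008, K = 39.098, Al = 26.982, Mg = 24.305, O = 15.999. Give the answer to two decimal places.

M((Mg₀.₂₉Fe₀.₇₁)₃KAlSi₃O₁₀(OH)₂) = 484.434 g/mol.
Mg contributes 0.87 × 24.305 = 21.145 g per mole.
21.145/484.434 = 0.0436 → 4.36%.

4.36 mass %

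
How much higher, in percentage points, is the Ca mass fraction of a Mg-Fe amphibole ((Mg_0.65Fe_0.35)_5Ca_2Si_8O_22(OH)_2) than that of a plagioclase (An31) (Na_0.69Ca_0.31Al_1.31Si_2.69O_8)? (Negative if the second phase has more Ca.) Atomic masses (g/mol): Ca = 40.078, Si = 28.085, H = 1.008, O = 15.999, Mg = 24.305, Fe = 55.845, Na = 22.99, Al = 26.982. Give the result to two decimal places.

4.59 percentage points

M((Mg_0.65Fe_0.35)_5Ca_2Si_8O_22(OH)_2) = 867.548 g/mol, so wt% Ca = 80.156/867.548 × 100 = 9.24%.
M(Na_0.69Ca_0.31Al_1.31Si_2.69O_8) = 267.174 g/mol, so wt% Ca = 12.424/267.174 × 100 = 4.65%.
9.24 − 4.65 = 4.59 pp.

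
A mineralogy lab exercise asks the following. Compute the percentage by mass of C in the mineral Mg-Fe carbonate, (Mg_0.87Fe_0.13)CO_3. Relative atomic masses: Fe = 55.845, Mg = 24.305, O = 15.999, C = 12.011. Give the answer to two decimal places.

M((Mg_0.87Fe_0.13)CO_3) = 88.413 g/mol.
C contributes 1 × 12.011 = 12.011 g per mole.
12.011/88.413 = 0.1359 → 13.59%.

13.59 wt%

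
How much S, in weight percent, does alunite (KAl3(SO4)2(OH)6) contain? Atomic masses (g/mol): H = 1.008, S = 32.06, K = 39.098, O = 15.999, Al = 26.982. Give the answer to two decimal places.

15.48 weight percent

Formula mass = 1*39.098 + 3*26.982 + 2*32.06 + 14*15.999 + 6*1.008 = 414.198 g/mol, of which 64.120 g is S.
So S makes up 64.120/414.198 = 0.1548 of the mass, i.e. 15.48%.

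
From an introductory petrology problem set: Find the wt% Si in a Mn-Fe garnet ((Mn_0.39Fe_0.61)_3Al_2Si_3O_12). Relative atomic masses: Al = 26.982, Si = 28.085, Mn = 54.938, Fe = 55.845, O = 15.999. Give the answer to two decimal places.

16.96 weight percent

M((Mn_0.39Fe_0.61)_3Al_2Si_3O_12) = 496.681 g/mol.
Si contributes 3 × 28.085 = 84.255 g per mole.
84.255/496.681 = 0.1696 → 16.96%.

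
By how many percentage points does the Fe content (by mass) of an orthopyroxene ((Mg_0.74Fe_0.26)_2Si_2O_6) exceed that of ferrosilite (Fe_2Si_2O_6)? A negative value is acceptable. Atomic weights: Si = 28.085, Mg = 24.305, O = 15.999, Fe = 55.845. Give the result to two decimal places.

-28.96 percentage points

M((Mg_0.74Fe_0.26)_2Si_2O_6) = 217.175 g/mol, so wt% Fe = 29.039/217.175 × 100 = 13.37%.
M(Fe_2Si_2O_6) = 263.854 g/mol, so wt% Fe = 111.690/263.854 × 100 = 42.33%.
13.37 − 42.33 = -28.96 pp.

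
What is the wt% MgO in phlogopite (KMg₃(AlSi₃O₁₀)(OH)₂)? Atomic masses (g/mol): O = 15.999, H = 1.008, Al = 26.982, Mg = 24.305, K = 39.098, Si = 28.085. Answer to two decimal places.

28.98 wt%

Molar mass of KMg₃(AlSi₃O₁₀)(OH)₂ = 1*39.098 + 3*24.305 + 1*26.982 + 3*28.085 + 12*15.999 + 2*1.008 = 417.254 g/mol.
Each formula unit contains 3 Mg, equivalent to 3/1 = 3.0000 mol MgO.
M(MgO) = 1×24.305 + 1×15.999 = 40.304 g/mol.
Mass of MgO per formula unit = 3.0000 × 40.304 = 120.912 g.
MgO wt% = 120.912 / 417.254 × 100 = 28.98%.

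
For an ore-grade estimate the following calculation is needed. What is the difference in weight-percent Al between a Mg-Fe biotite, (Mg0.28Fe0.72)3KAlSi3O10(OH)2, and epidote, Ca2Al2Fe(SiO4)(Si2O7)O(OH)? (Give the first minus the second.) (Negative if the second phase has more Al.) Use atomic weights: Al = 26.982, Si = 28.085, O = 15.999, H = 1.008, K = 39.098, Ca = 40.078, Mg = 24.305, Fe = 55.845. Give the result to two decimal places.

Al in (Mg0.28Fe0.72)3KAlSi3O10(OH)2: molar mass 485.380 g/mol; 1×26.982 = 26.982 g → 5.56 wt%.
Al in Ca2Al2Fe(SiO4)(Si2O7)O(OH): molar mass 483.215 g/mol; 2×26.982 = 53.964 g → 11.17 wt%.
Difference = 5.56 − 11.17 = -5.61 percentage points.

-5.61 percentage points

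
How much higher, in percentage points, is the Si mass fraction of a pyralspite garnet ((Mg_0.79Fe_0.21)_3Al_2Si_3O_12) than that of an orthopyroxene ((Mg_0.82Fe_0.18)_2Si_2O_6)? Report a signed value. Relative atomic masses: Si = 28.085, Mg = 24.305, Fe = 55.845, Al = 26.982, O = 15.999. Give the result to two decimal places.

Si in (Mg_0.79Fe_0.21)_3Al_2Si_3O_12: molar mass 422.992 g/mol; 3×28.085 = 84.255 g → 19.92 wt%.
Si in (Mg_0.82Fe_0.18)_2Si_2O_6: molar mass 212.128 g/mol; 2×28.085 = 56.170 g → 26.48 wt%.
Difference = 19.92 − 26.48 = -6.56 percentage points.

-6.56 percentage points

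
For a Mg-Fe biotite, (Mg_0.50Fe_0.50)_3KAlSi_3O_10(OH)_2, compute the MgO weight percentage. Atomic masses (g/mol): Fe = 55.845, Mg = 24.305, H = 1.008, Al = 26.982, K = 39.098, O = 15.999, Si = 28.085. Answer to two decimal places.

Molar mass of (Mg_0.50Fe_0.50)_3KAlSi_3O_10(OH)_2 = 1.50*24.305 + 1.50*55.845 + 1*39.098 + 1*26.982 + 3*28.085 + 12*15.999 + 2*1.008 = 464.564 g/mol.
Each formula unit contains 1.50 Mg, equivalent to 1.50/1 = 1.5000 mol MgO.
M(MgO) = 1×24.305 + 1×15.999 = 40.304 g/mol.
Mass of MgO per formula unit = 1.5000 × 40.304 = 60.456 g.
MgO wt% = 60.456 / 464.564 × 100 = 13.01%.

13.01 wt%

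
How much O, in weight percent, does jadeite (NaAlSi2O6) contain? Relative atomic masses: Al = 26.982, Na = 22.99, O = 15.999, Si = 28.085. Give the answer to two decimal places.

Molar mass of NaAlSi2O6: 1×22.99 + 1×26.982 + 2×28.085 + 6×15.999 = 202.136 g/mol.
Mass of O per formula unit: 6 × 15.999 = 95.994 g.
Weight fraction O = 95.994 / 202.136 = 0.4749.

47.49 weight percent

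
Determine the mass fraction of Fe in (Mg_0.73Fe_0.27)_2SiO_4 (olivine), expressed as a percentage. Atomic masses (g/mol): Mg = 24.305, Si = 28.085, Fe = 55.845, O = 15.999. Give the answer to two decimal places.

19.12 wt%

M((Mg_0.73Fe_0.27)_2SiO_4) = 157.723 g/mol.
Fe contributes 0.54 × 55.845 = 30.156 g per mole.
30.156/157.723 = 0.1912 → 19.12%.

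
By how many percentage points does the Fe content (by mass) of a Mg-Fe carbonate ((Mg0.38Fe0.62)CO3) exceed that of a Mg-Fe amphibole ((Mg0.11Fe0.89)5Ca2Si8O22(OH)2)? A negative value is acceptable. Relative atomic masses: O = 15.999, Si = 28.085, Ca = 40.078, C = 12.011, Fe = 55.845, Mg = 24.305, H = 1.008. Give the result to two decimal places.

7.25 percentage points

First mineral: 34.624 g Fe in 103.868 g formula = 33.33 wt% Fe.
Second mineral: 248.510 g Fe in 952.706 g formula = 26.08 wt% Fe.
33.33% − 26.08% gives a difference of 7.25 percentage points.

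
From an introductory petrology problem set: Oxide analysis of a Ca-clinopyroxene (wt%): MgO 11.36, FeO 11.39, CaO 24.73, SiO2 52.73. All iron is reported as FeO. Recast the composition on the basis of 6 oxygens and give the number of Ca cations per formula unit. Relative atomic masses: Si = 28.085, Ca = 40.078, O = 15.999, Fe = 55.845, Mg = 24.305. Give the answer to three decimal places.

1.004 Ca apfu

MgO (M=40.304): mol = 0.28186; Mg = 0.28186, O = 0.28186.
FeO (M=71.844): mol = 0.15854; Fe = 0.15854, O = 0.15854.
CaO (M=56.077): mol = 0.44100; Ca = 0.44100, O = 0.44100.
SiO2 (M=60.083): mol = 0.87762; Si = 0.87762, O = 1.75524.
ΣO = 2.63664; factor = 6/ΣO = 2.27562.
Ca apfu = 0.44100 × 2.27562 = 1.004.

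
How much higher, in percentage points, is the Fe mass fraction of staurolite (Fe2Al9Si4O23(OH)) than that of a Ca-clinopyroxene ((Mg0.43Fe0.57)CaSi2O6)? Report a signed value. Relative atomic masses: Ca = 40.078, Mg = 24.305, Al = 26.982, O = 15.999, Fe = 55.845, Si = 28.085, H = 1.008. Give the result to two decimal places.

-0.46 percentage points

First mineral: 111.690 g Fe in 851.852 g formula = 13.11 wt% Fe.
Second mineral: 31.832 g Fe in 234.525 g formula = 13.57 wt% Fe.
13.11% − 13.57% gives a difference of -0.46 percentage points.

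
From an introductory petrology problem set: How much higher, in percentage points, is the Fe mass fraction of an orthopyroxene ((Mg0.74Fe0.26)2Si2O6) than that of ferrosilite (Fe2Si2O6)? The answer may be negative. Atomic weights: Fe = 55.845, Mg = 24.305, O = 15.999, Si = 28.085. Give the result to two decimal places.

-28.96 percentage points

M((Mg0.74Fe0.26)2Si2O6) = 217.175 g/mol, so wt% Fe = 29.039/217.175 × 100 = 13.37%.
M(Fe2Si2O6) = 263.854 g/mol, so wt% Fe = 111.690/263.854 × 100 = 42.33%.
13.37 − 42.33 = -28.96 pp.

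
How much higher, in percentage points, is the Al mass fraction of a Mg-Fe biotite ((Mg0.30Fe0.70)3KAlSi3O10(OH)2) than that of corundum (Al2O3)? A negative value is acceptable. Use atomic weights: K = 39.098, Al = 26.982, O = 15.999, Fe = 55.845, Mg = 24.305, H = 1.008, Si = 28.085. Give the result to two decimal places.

M((Mg0.30Fe0.70)3KAlSi3O10(OH)2) = 483.488 g/mol, so wt% Al = 26.982/483.488 × 100 = 5.58%.
M(Al2O3) = 101.961 g/mol, so wt% Al = 53.964/101.961 × 100 = 52.93%.
5.58 − 52.93 = -47.35 pp.

-47.35 percentage points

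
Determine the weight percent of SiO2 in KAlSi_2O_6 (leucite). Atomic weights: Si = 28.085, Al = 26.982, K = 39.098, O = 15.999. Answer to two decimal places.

Formula mass = 218.244 g/mol.
2 Si → 2.0000 mol SiO2 per formula unit; M(SiO2) = 60.083, so SiO2 mass = 120.166 g.
120.166/218.244 × 100 = 55.06 wt%.

55.06 wt%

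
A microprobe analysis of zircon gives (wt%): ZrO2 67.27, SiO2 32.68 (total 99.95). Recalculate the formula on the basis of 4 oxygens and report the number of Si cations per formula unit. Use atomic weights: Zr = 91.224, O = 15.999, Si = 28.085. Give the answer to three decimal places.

0.998 Si apfu

67.27 wt% ZrO2 ÷ 123.222 g/mol = 0.54593 mol, giving 0.54593 Zr and 1.09186 O.
32.68 wt% SiO2 ÷ 60.083 g/mol = 0.54391 mol, giving 0.54391 Si and 1.08782 O.
Oxygen sums to 2.17968; scaling by 4/2.17968 = 1.83513 puts the formula on 4 O.
Si: 0.54391 × 1.83513 = 0.998 atoms per formula unit.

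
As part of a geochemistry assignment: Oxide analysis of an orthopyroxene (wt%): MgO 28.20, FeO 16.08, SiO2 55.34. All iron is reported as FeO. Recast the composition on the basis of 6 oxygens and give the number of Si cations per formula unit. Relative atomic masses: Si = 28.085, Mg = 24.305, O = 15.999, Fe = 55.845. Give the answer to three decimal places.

1.998 Si apfu

MgO (M=40.304): mol = 0.69968; Mg = 0.69968, O = 0.69968.
FeO (M=71.844): mol = 0.22382; Fe = 0.22382, O = 0.22382.
SiO2 (M=60.083): mol = 0.92106; Si = 0.92106, O = 1.84212.
ΣO = 2.76562; factor = 6/ΣO = 2.16950.
Si apfu = 0.92106 × 2.16950 = 1.998.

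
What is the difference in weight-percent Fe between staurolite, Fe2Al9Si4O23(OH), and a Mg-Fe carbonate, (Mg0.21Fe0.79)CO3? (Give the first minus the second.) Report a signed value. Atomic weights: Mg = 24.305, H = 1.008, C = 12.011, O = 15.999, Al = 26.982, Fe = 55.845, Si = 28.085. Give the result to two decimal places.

-27.28 percentage points

Fe in Fe2Al9Si4O23(OH): molar mass 851.852 g/mol; 2×55.845 = 111.690 g → 13.11 wt%.
Fe in (Mg0.21Fe0.79)CO3: molar mass 109.230 g/mol; 0.79×55.845 = 44.118 g → 40.39 wt%.
Difference = 13.11 − 40.39 = -27.28 percentage points.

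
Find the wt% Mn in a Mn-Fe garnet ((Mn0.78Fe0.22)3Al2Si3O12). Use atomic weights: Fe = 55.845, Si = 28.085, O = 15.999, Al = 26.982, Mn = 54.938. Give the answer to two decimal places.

M((Mn0.78Fe0.22)3Al2Si3O12) = 495.620 g/mol.
Mn contributes 2.34 × 54.938 = 128.555 g per mole.
128.555/495.620 = 0.2594 → 25.94%.

25.94 mass %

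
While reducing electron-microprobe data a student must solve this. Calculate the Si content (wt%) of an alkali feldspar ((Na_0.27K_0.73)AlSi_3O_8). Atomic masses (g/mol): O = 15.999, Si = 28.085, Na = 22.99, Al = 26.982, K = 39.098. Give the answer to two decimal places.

Formula mass = 0.27*22.99 + 0.73*39.098 + 1*26.982 + 3*28.085 + 8*15.999 = 273.978 g/mol, of which 84.255 g is Si.
So Si makes up 84.255/273.978 = 0.3075 of the mass, i.e. 30.75%.

30.75 wt%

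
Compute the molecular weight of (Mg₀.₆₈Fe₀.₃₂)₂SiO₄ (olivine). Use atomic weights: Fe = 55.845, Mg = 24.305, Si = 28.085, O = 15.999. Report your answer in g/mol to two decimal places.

The formula mass is the sum 1.36×24.305 + 0.64×55.845 + 1×28.085 + 4×15.999.

160.88 g/mol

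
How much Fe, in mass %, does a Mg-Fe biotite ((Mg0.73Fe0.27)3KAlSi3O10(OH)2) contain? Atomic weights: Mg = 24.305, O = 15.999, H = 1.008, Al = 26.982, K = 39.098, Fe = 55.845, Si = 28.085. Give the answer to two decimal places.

10.22 mass %

Formula mass = 2.19·24.305 + 0.81·55.845 + 1·39.098 + 1·26.982 + 3·28.085 + 12·15.999 + 2·1.008 = 442.801 g/mol, of which 45.234 g is Fe.
So Fe makes up 45.234/442.801 = 0.1022 of the mass, i.e. 10.22%.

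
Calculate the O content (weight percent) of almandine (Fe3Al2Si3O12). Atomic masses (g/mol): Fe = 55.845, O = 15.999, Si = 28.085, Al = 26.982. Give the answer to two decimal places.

Formula mass = 3*55.845 + 2*26.982 + 3*28.085 + 12*15.999 = 497.742 g/mol, of which 191.988 g is O.
So O makes up 191.988/497.742 = 0.3857 of the mass, i.e. 38.57%.

38.57 weight percent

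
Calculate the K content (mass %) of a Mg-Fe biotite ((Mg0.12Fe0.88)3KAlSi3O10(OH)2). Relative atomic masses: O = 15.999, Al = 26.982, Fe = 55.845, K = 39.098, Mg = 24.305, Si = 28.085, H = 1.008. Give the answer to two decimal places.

Molar mass of (Mg0.12Fe0.88)3KAlSi3O10(OH)2: 0.36·24.305 + 2.64·55.845 + 1·39.098 + 1·26.982 + 3·28.085 + 12·15.999 + 2·1.008 = 500.520 g/mol.
Mass of K per formula unit: 1 × 39.098 = 39.098 g.
Weight fraction K = 39.098 / 500.520 = 0.0781.

7.81 mass %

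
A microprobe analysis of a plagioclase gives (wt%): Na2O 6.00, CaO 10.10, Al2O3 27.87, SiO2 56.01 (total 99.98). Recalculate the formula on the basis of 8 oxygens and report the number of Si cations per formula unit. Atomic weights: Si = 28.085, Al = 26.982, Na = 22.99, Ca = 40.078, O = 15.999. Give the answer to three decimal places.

2.518 Si apfu

Na2O (M=61.979): mol = 0.09681; Na = 0.19362, O = 0.09681.
CaO (M=56.077): mol = 0.18011; Ca = 0.18011, O = 0.18011.
Al2O3 (M=101.961): mol = 0.27334; Al = 0.54668, O = 0.82002.
SiO2 (M=60.083): mol = 0.93221; Si = 0.93221, O = 1.86442.
ΣO = 2.96136; factor = 8/ΣO = 2.70146.
Si apfu = 0.93221 × 2.70146 = 2.518.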